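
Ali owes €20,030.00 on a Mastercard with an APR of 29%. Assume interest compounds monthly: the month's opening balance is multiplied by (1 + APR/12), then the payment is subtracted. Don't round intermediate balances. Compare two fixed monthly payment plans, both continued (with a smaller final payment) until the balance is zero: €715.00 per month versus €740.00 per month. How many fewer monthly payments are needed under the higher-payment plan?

Monthly rate r = 29%/12 = 2.41667% = 0.0241667.
At €715.00/mo: n = ⌈−ln(1 − rB₀/P)/ln(1+r)⌉ = 48 payments (last €235.18); total interest = total paid − €20,030.00 = €13,810.18.
At €740.00/mo: 45 payments (last €343.47); total interest €12,873.47.
Payments saved = 48 − 45 = 3.

3 fewer payments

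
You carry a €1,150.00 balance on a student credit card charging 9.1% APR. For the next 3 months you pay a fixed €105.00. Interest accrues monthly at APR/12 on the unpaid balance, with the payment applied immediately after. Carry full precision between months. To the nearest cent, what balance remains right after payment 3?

Monthly rate r = 9.1%/12 = 0.758333% = 0.00758333.
Each month: B ← B·(1+r) − €105.00.
Month 1: interest €8.72; balance after payment €1,053.72.
Month 2: interest €7.99; balance after payment €956.71.
Month 3: interest €7.26; balance after payment €858.97.

€858.97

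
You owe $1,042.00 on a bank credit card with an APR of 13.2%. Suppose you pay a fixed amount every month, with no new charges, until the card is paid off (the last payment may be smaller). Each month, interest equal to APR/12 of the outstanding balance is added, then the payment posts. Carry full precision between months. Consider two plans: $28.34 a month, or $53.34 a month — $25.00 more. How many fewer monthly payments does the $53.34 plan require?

25 fewer payments

Monthly rate r = 13.2%/12 = 1.1% = 0.011.
At $28.34/mo: n = ⌈−ln(1 − rB₀/P)/ln(1+r)⌉ = 48 payments (last $10.62); total interest = total paid − $1,042.00 = $300.60.
At $53.34/mo: 23 payments (last $6.11); total interest $137.59.
Payments saved = 48 − 23 = 25.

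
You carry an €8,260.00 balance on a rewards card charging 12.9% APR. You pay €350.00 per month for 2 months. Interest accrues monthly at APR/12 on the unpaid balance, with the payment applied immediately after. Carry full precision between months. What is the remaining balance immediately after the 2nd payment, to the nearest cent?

Monthly rate r = 12.9%/12 = 1.075% = 0.01075.
Each month: B ← B·(1+r) − €350.00.
Month 1: interest €88.80; balance after payment €7,998.80.
Month 2: interest €85.99; balance after payment €7,734.78.

€7,734.78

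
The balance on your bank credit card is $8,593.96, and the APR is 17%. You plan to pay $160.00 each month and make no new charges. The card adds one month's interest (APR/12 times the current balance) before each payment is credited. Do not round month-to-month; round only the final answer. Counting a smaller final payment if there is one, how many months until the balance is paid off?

Monthly rate r = 17%/12 = 1.41667% = 0.0141667.
Recurrence: B ← B·(1+r) − $160.00.
Month 1: interest $121.75; balance after payment $8,555.71.
Month 2: interest $121.21; balance after payment $8,516.91.
Closed form: n = −ln(1 − rB₀/P)/ln(1+r) = −ln(0.23908)/ln(1.01417) ≈ 101.724, so the balance reaches zero during payment 102.

102 months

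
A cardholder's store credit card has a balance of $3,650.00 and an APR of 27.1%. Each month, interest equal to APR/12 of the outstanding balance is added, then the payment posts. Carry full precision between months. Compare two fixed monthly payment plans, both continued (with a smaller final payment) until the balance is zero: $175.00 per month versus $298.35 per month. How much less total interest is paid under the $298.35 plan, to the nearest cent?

$669.95

Monthly rate r = 27.1%/12 = 2.25833% = 0.0225833.
At $175.00/mo: n = ⌈−ln(1 − rB₀/P)/ln(1+r)⌉ = 29 payments (last $90.71); total interest = total paid − $3,650.00 = $1,340.71.
At $298.35/mo: 15 payments (last $143.86); total interest $670.76.
Interest saved = $1,340.71 − $670.76 = $669.95.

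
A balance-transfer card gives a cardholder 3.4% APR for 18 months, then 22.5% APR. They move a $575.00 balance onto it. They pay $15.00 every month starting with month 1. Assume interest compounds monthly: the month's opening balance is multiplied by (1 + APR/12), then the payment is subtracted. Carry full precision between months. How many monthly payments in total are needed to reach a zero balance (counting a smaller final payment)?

47 payments

Promo months 1–18 at r₀ = 3.4%/12 = 0.00283333; months 19+ at r₁ = 22.5%/12 = 0.01875.
After month 18: iterate B ← B·(1+r₀) − $15.00 for 18 months → $328.44.
Then at r₁ with $15.00/mo: n₂ = −ln(1 − r₁·B/P)/ln(1+r₁) ≈ 28.45 → 29 more payments.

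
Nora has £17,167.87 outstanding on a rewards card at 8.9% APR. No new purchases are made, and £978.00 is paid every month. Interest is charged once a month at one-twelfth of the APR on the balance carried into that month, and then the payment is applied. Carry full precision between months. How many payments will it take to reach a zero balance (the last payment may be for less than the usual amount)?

Monthly rate r = 8.9%/12 = 0.741667% = 0.00741667.
Recurrence: B ← B·(1+r) − £978.00.
Month 1: interest £127.33; balance after payment £16,317.20.
Month 2: interest £121.02; balance after payment £15,460.22.
Closed form: n = −ln(1 − rB₀/P)/ln(1+r) = −ln(0.86981)/ln(1.00742) ≈ 18.876, so the balance reaches zero during payment 19.

19 payments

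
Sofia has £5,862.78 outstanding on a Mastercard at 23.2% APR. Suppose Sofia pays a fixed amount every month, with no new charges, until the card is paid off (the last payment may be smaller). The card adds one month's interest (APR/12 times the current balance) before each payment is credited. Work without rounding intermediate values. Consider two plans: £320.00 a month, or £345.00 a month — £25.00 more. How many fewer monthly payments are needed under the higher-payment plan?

2 fewer payments

Monthly rate r = 23.2%/12 = 1.93333% = 0.0193333.
At £320.00/mo: n = ⌈−ln(1 − rB₀/P)/ln(1+r)⌉ = 23 payments (last £267.90); total interest = total paid − £5,862.78 = £1,445.12.
At £345.00/mo: 21 payments (last £276.68); total interest £1,313.90.
Payments saved = 23 − 21 = 2.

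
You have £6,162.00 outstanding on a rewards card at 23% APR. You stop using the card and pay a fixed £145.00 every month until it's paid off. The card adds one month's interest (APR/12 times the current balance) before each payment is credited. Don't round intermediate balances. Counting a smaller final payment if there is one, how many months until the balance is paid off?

89 months

Monthly rate r = 23%/12 = 1.91667% = 0.0191667.
Recurrence: B ← B·(1+r) − £145.00.
Month 1: interest £118.10; balance after payment £6,135.10.
Month 2: interest £117.59; balance after payment £6,107.69.
Closed form: n = −ln(1 − rB₀/P)/ln(1+r) = −ln(0.18548)/ln(1.01917) ≈ 88.742, so the balance reaches zero during payment 89.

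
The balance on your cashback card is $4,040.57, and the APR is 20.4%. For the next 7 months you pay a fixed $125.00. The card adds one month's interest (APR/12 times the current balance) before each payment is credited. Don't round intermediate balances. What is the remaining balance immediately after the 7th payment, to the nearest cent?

$3,625.72

Monthly rate r = 20.4%/12 = 1.7% = 0.017.
Each month: B ← B·(1+r) − $125.00.
Month 1: interest $68.69; balance after payment $3,984.26.
Month 2: interest $67.73; balance after payment $3,926.99.
Month 3: interest $66.76; balance after payment $3,868.75.
Month 4: interest $65.77; balance after payment $3,809.52.
Month 5: interest $64.76; balance after payment $3,749.28.
Month 6: interest $63.74; balance after payment $3,688.02.
Month 7: interest $62.70; balance after payment $3,625.72.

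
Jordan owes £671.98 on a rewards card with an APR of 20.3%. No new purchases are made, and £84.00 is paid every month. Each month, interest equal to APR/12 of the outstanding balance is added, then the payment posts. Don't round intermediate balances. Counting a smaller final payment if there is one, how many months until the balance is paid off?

9 payments

Monthly rate r = 20.3%/12 = 1.69167% = 0.0169167.
Recurrence: B ← B·(1+r) − £84.00.
Month 1: interest £11.37; balance after payment £599.35.
Month 2: interest £10.14; balance after payment £525.49.
Closed form: n = −ln(1 − rB₀/P)/ln(1+r) = −ln(0.86467)/ln(1.01692) ≈ 8.668, so the balance reaches zero during payment 9.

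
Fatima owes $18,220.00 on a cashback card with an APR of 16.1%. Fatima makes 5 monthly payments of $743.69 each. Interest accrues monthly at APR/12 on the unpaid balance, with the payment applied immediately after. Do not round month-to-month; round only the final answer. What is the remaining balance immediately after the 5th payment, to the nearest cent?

Monthly rate r = 16.1%/12 = 1.34167% = 0.0134167.
Each month: B ← B·(1+r) − $743.69.
Month 1: interest $244.45; balance after payment $17,720.76.
Month 2: interest $237.75; balance after payment $17,214.83.
Month 3: interest $230.97; balance after payment $16,702.10.
Month 4: interest $224.09; balance after payment $16,182.50.
Month 5: interest $217.12; balance after payment $15,655.92.

$15,655.92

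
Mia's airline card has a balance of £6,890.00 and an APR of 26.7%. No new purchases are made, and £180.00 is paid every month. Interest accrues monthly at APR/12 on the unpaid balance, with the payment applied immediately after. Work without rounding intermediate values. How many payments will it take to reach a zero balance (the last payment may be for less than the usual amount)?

Monthly rate r = 26.7%/12 = 2.225% = 0.02225.
Recurrence: B ← B·(1+r) − £180.00.
Month 1: interest £153.30; balance after payment £6,863.30.
Month 2: interest £152.71; balance after payment £6,836.01.
Closed form: n = −ln(1 − rB₀/P)/ln(1+r) = −ln(0.14832)/ln(1.02225) ≈ 86.721, so the balance reaches zero during payment 87.

87 payments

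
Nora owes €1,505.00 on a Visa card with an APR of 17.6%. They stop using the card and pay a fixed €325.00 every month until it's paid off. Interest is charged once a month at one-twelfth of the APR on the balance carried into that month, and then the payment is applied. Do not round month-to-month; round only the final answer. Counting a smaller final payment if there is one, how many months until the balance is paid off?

Monthly rate r = 17.6%/12 = 1.46667% = 0.0146667.
Recurrence: B ← B·(1+r) − €325.00.
Month 1: interest €22.07; balance after payment €1,202.07.
Month 2: interest €17.63; balance after payment €894.70.
Month 3: interest €13.12; balance after payment €582.83.
Month 4: interest €8.55; balance after payment €266.37.
Month 5: interest €3.91; balance after payment €0.00.

5 payments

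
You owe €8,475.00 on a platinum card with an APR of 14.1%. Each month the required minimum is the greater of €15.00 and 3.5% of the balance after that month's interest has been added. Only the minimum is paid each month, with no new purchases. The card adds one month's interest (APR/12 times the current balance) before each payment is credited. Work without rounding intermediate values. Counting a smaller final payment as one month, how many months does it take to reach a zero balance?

Monthly rate r = 14.1%/12 = 1.175% = 0.01175.
While 3.5% of the post-interest balance exceeds €15.00, each month B ← (B·(1+r))·(1 − 0.035), i.e. B shrinks by the factor (1+r)·0.965 = 0.97634.
This holds for months 1–126. Entering month 127 the balance is €414.77; 3.5% of the post-interest balance is now below €15.00, so the flat €15.00 minimum applies from here.
From month 127 a fixed €15.00 at rate r clears €414.77 in 34 more payments. Total: 126 + 34 = 160 months.

160 months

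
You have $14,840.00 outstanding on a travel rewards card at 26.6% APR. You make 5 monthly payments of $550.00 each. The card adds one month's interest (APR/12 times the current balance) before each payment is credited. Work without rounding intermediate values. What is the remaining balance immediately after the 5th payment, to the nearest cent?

Monthly rate r = 26.6%/12 = 2.21667% = 0.0221667.
Each month: B ← B·(1+r) − $550.00.
Month 1: interest $328.95; balance after payment $14,618.95.
Month 2: interest $324.05; balance after payment $14,393.01.
Month 3: interest $319.04; balance after payment $14,162.05.
Month 4: interest $313.93; balance after payment $13,925.98.
Month 5: interest $308.69; balance after payment $13,684.67.

$13,684.67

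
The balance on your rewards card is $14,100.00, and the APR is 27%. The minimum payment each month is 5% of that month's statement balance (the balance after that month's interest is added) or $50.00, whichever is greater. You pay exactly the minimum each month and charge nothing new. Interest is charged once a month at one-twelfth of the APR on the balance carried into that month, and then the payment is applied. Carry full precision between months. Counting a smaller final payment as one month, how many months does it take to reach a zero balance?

118 months

Monthly rate r = 27%/12 = 2.25% = 0.0225.
While 5% of the post-interest balance exceeds $50.00, each month B ← (B·(1+r))·(1 − 0.05), i.e. B shrinks by the factor (1+r)·0.95 = 0.97137.
This holds for months 1–92. Entering month 93 the balance is $974.58; 5% of the post-interest balance is now below $50.00, so the flat $50.00 minimum applies from here.
From month 93 a fixed $50.00 at rate r clears $974.58 in 26 more payments. Total: 92 + 26 = 118 months.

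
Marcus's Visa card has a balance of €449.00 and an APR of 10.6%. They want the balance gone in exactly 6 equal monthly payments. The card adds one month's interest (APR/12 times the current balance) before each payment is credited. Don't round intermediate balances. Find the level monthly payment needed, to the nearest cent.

Monthly rate r = 10.6%/12 = 0.883333% = 0.00883333.
Level-payment amortization: P = B₀·r / (1 − (1+r)^(−n)) = 449.00·0.00883333 / (1 − 1.00883^(−6)).
Denominator 1 − (1+r)^(−6) = 0.0513992606.
P = 3.96617 / 0.0513992606 ≈ 77.16.

€77.16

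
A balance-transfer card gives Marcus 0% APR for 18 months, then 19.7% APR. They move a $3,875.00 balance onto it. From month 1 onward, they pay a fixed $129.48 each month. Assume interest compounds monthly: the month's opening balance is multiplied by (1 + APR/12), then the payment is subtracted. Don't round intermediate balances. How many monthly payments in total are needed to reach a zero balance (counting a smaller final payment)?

32 payments

Promo months 1–18 at r₀ = 0%/12 = 0; months 19+ at r₁ = 19.7%/12 = 0.0164167.
After month 18 (no interest yet): B = $3,875.00 − 18·$129.48 = $1,544.36.
Then at r₁ with $129.48/mo: n₂ = −ln(1 − r₁·B/P)/ln(1+r₁) ≈ 13.38 → 14 more payments.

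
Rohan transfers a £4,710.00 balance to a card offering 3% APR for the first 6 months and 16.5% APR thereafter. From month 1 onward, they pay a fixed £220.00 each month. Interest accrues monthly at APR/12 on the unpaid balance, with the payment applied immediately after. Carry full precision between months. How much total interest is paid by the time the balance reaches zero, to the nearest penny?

Promo months 1–6 at r₀ = 3%/12 = 0.0025; months 7+ at r₁ = 16.5%/12 = 0.01375.
After month 6: iterate B ← B·(1+r₀) − £220.00 for 6 months → £3,452.82.
Then at r₁ with £220.00/mo: n₂ = −ln(1 − r₁·B/P)/ln(1+r₁) ≈ 17.80 → 18 more payments.
Total paid = 23·£220.00 + £176.40 = £5,236.40; interest = £5,236.40 − £4,710.00 = £526.40.

£526.40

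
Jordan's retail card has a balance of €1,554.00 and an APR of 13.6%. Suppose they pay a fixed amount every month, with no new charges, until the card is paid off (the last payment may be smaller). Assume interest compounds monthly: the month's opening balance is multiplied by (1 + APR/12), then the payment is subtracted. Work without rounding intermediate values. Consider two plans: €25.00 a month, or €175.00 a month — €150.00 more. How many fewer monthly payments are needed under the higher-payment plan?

99 fewer payments

Monthly rate r = 13.6%/12 = 1.13333% = 0.0113333.
At €25.00/mo: n = ⌈−ln(1 − rB₀/P)/ln(1+r)⌉ = 109 payments (last €4.24); total interest = total paid − €1,554.00 = €1,150.24.
At €175.00/mo: 10 payments (last €72.38); total interest €93.38.
Payments saved = 109 − 10 = 99.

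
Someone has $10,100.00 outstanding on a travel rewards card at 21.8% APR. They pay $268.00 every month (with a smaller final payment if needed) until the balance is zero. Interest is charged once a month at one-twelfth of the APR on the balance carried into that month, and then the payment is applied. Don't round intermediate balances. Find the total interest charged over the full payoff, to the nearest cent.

Monthly rate r = 21.8%/12 = 1.81667% = 0.0181667.
Payoff takes n = ⌈−ln(1 − rB₀/P)/ln(1+r)⌉ = ⌈64.100⌉ = 65 payments; the last is $27.11.
Total paid = 64·$268.00 + $27.11 = $17,179.11.
Total interest = total paid − principal = $17,179.11 − $10,100.00 = $7,079.11.

$7,079.11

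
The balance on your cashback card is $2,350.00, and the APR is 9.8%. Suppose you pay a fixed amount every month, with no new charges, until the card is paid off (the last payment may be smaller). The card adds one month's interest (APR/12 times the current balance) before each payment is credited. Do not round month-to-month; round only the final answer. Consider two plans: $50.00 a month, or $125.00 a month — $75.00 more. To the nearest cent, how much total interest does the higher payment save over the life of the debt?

$415.04

Monthly rate r = 9.8%/12 = 0.816667% = 0.00816667.
At $50.00/mo: n = ⌈−ln(1 − rB₀/P)/ln(1+r)⌉ = 60 payments (last $26.86); total interest = total paid − $2,350.00 = $626.86.
At $125.00/mo: 21 payments (last $61.82); total interest $211.82.
Interest saved = $626.86 − $211.82 = $415.04.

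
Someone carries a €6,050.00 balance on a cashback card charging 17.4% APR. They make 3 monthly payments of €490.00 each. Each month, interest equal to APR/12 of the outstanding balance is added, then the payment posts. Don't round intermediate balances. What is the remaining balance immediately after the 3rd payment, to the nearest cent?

Monthly rate r = 17.4%/12 = 1.45% = 0.0145.
Each month: B ← B·(1+r) − €490.00.
Month 1: interest €87.72; balance after payment €5,647.73.
Month 2: interest €81.89; balance after payment €5,239.62.
Month 3: interest €75.97; balance after payment €4,825.59.

€4,825.59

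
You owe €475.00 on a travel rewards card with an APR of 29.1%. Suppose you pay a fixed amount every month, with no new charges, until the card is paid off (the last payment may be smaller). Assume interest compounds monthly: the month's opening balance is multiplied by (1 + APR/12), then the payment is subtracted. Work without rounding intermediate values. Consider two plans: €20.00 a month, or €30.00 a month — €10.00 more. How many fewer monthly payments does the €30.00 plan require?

Monthly rate r = 29.1%/12 = 2.425% = 0.02425.
At €20.00/mo: n = ⌈−ln(1 − rB₀/P)/ln(1+r)⌉ = 36 payments (last €16.11); total interest = total paid − €475.00 = €241.11.
At €30.00/mo: 21 payments (last €6.61); total interest €131.61.
Payments saved = 36 − 21 = 15.

15 fewer payments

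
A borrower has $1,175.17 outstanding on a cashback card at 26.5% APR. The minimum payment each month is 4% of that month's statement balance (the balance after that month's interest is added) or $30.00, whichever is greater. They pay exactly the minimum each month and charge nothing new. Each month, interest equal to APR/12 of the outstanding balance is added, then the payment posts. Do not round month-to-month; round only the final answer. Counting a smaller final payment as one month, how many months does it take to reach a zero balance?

Monthly rate r = 26.5%/12 = 2.20833% = 0.0220833.
While 4% of the post-interest balance exceeds $30.00, each month B ← (B·(1+r))·(1 − 0.04), i.e. B shrinks by the factor (1+r)·0.96 = 0.9812.
This holds for months 1–25. Entering month 26 the balance is $731.21; 4% of the post-interest balance is now below $30.00, so the flat $30.00 minimum applies from here.
From month 26 a fixed $30.00 at rate r clears $731.21 in 36 more payments. Total: 25 + 36 = 61 months.

61 months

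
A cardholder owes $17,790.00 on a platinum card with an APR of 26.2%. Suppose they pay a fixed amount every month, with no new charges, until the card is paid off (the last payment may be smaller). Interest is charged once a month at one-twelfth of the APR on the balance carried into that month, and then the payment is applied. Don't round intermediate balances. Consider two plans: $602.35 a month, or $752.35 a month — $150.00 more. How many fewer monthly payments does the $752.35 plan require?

14 fewer payments

Monthly rate r = 26.2%/12 = 2.18333% = 0.0218333.
At $602.35/mo: n = ⌈−ln(1 − rB₀/P)/ln(1+r)⌉ = 48 payments (last $559.37); total interest = total paid − $17,790.00 = $11,079.82.
At $752.35/mo: 34 payments (last $471.43); total interest $7,508.98.
Payments saved = 48 − 34 = 14.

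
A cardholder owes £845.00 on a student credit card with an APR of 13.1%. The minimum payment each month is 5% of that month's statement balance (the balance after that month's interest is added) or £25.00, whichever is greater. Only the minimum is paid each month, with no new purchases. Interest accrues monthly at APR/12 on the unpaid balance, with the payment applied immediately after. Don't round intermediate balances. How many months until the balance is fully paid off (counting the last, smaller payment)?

36 months

Monthly rate r = 13.1%/12 = 1.09167% = 0.0109167.
While 5% of the post-interest balance exceeds £25.00, each month B ← (B·(1+r))·(1 − 0.05), i.e. B shrinks by the factor (1+r)·0.95 = 0.96037.
This holds for months 1–14. Entering month 15 the balance is £479.74; 5% of the post-interest balance is now below £25.00, so the flat £25.00 minimum applies from here.
From month 15 a fixed £25.00 at rate r clears £479.74 in 22 more payments. Total: 14 + 22 = 36 months.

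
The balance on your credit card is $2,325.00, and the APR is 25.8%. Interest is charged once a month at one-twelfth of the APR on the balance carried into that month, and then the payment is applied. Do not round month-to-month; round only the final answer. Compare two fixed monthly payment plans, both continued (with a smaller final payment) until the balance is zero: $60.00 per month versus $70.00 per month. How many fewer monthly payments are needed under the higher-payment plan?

26 fewer payments

Monthly rate r = 25.8%/12 = 2.15% = 0.0215.
At $60.00/mo: n = ⌈−ln(1 − rB₀/P)/ln(1+r)⌉ = 85 payments (last $10.39); total interest = total paid − $2,325.00 = $2,725.39.
At $70.00/mo: 59 payments (last $60.49); total interest $1,795.49.
Payments saved = 85 − 59 = 26.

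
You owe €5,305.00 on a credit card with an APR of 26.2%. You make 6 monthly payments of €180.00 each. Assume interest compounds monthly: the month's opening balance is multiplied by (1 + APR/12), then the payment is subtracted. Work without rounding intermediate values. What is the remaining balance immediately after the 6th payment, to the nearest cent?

€4,898.32

Monthly rate r = 26.2%/12 = 2.18333% = 0.0218333.
Each month: B ← B·(1+r) − €180.00.
Month 1: interest €115.83; balance after payment €5,240.83.
Month 2: interest €114.42; balance after payment €5,175.25.
Month 3: interest €112.99; balance after payment €5,108.24.
Month 4: interest €111.53; balance after payment €5,039.77.
Month 5: interest €110.04; balance after payment €4,969.81.
Month 6: interest €108.51; balance after payment €4,898.32.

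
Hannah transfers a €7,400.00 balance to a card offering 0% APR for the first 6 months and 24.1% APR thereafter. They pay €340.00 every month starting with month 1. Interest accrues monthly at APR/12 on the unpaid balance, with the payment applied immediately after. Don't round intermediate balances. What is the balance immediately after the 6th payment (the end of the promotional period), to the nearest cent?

Promo months 1–6 at r₀ = 0%/12 = 0; months 7+ at r₁ = 24.1%/12 = 0.0200833.
After month 6 (no interest yet): B = €7,400.00 − 6·€340.00 = €5,360.00.

€5,360.00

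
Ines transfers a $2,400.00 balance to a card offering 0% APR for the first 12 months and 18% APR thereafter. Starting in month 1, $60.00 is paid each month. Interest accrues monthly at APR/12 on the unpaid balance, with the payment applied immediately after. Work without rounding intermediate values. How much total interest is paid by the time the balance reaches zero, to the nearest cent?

Promo months 1–12 at r₀ = 0%/12 = 0; months 13+ at r₁ = 18%/12 = 0.015.
After month 12 (no interest yet): B = $2,400.00 − 12·$60.00 = $1,680.00.
Then at r₁ with $60.00/mo: n₂ = −ln(1 − r₁·B/P)/ln(1+r₁) ≈ 36.59 → 37 more payments.
Total paid = 48·$60.00 + $35.32 = $2,915.32; interest = $2,915.32 − $2,400.00 = $515.32.

$515.32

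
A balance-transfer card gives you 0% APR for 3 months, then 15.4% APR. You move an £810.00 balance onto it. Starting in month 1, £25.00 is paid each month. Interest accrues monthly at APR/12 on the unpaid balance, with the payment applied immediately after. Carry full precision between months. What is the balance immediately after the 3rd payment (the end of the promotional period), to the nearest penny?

£735.00

Promo months 1–3 at r₀ = 0%/12 = 0; months 4+ at r₁ = 15.4%/12 = 0.0128333.
After month 3 (no interest yet): B = £810.00 − 3·£25.00 = £735.00.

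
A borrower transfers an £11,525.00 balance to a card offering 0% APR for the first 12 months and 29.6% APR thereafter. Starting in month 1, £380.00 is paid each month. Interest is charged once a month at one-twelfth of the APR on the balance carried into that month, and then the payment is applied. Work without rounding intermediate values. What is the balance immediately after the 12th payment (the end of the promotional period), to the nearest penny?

Promo months 1–12 at r₀ = 0%/12 = 0; months 13+ at r₁ = 29.6%/12 = 0.0246667.
After month 12 (no interest yet): B = £11,525.00 − 12·£380.00 = £6,965.00.

£6,965.00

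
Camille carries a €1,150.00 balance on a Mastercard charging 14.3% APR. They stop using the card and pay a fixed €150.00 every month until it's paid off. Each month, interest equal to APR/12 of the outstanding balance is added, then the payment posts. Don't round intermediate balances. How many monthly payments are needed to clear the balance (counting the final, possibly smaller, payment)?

9 payments

Monthly rate r = 14.3%/12 = 1.19167% = 0.0119167.
Recurrence: B ← B·(1+r) − €150.00.
Month 1: interest €13.70; balance after payment €1,013.70.
Month 2: interest €12.08; balance after payment €875.78.
Closed form: n = −ln(1 − rB₀/P)/ln(1+r) = −ln(0.90864)/ln(1.01192) ≈ 8.088, so the balance reaches zero during payment 9.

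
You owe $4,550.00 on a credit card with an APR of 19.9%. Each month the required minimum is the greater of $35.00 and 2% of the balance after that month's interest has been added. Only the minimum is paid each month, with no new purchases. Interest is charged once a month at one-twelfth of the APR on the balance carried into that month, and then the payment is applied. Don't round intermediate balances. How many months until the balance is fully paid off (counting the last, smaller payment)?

Monthly rate r = 19.9%/12 = 1.65833% = 0.0165833.
While 2% of the post-interest balance exceeds $35.00, each month B ← (B·(1+r))·(1 − 0.02), i.e. B shrinks by the factor (1+r)·0.98 = 0.99625.
This holds for months 1–259. Entering month 260 the balance is $1,720.28; 2% of the post-interest balance is now below $35.00, so the flat $35.00 minimum applies from here.
From month 260 a fixed $35.00 at rate r clears $1,720.28 in 103 more payments. Total: 259 + 103 = 362 months.

362 months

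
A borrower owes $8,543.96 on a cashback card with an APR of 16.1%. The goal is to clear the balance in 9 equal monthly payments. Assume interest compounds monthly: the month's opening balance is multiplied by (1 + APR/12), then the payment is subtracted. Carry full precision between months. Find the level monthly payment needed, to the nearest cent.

Monthly rate r = 16.1%/12 = 1.34167% = 0.0134167.
Level-payment amortization: P = B₀·r / (1 − (1+r)^(−n)) = 8543.96·0.0134167 / (1 − 1.01342^(−9)).
Denominator 1 − (1+r)^(−9) = 0.113032681.
P = 114.631 / 0.113032681 ≈ 1014.14.

$1,014.14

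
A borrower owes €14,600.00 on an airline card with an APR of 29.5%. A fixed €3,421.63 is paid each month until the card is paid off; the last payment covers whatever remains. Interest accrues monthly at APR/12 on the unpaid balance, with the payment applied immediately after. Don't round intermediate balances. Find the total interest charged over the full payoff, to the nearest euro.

Monthly rate r = 29.5%/12 = 2.45833% = 0.0245833.
Payoff takes n = ⌈−ln(1 − rB₀/P)/ln(1+r)⌉ = ⌈4.563⌉ = 5 payments; the last is €1,936.41.
Total paid = 4·€3,421.63 + €1,936.41 = €15,622.93.
Total interest = total paid − principal = €15,622.93 − €14,600.00 = €1,022.93.

€1,023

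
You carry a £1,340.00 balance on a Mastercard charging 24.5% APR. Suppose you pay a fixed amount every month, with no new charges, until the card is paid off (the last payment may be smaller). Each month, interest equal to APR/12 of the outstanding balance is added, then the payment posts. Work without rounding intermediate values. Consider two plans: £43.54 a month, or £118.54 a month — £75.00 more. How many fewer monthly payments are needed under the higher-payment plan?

Monthly rate r = 24.5%/12 = 2.04167% = 0.0204167.
At £43.54/mo: n = ⌈−ln(1 − rB₀/P)/ln(1+r)⌉ = 49 payments (last £42.39); total interest = total paid − £1,340.00 = £792.31.
At £118.54/mo: 13 payments (last £116.53); total interest £199.01.
Payments saved = 49 − 13 = 36.

36 fewer payments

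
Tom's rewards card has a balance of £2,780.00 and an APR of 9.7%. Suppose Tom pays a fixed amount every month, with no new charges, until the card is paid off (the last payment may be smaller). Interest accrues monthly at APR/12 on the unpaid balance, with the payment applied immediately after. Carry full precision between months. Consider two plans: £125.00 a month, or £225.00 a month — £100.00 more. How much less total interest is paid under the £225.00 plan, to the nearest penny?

£136.34

Monthly rate r = 9.7%/12 = 0.808333% = 0.00808333.
At £125.00/mo: n = ⌈−ln(1 − rB₀/P)/ln(1+r)⌉ = 25 payments (last £77.04); total interest = total paid − £2,780.00 = £297.04.
At £225.00/mo: 14 payments (last £15.70); total interest £160.70.
Interest saved = £297.04 − £160.70 = £136.34.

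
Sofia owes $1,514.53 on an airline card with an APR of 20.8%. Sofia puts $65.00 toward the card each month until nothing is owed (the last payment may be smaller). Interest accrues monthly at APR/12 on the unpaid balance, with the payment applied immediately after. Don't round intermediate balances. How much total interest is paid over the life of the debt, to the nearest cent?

$442.18

Monthly rate r = 20.8%/12 = 1.73333% = 0.0173333.
Payoff takes n = ⌈−ln(1 − rB₀/P)/ln(1+r)⌉ = ⌈30.102⌉ = 31 payments; the last is $6.71.
Total paid = 30·$65.00 + $6.71 = $1,956.71.
Total interest = total paid − principal = $1,956.71 − $1,514.53 = $442.18.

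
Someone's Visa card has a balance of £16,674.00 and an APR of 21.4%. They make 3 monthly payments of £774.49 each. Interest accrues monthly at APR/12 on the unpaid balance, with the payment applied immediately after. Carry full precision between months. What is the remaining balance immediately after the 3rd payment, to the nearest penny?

Monthly rate r = 21.4%/12 = 1.78333% = 0.0178333.
Each month: B ← B·(1+r) − £774.49.
Month 1: interest £297.35; balance after payment £16,196.86.
Month 2: interest £288.84; balance after payment £15,711.22.
Month 3: interest £280.18; balance after payment £15,216.91.

£15,216.91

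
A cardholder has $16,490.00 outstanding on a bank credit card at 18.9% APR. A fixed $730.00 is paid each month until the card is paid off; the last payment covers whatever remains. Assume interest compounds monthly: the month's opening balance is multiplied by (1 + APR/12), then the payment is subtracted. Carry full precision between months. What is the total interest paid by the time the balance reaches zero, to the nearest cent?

$4,051.01

Monthly rate r = 18.9%/12 = 1.575% = 0.01575.
Payoff takes n = ⌈−ln(1 − rB₀/P)/ln(1+r)⌉ = ⌈28.137⌉ = 29 payments; the last is $101.01.
Total paid = 28·$730.00 + $101.01 = $20,541.01.
Total interest = total paid − principal = $20,541.01 − $16,490.00 = $4,051.01.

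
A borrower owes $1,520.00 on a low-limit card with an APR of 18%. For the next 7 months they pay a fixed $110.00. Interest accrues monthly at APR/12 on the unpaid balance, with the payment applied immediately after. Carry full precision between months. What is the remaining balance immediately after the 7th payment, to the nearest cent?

$881.43

Monthly rate r = 18%/12 = 1.5% = 0.015.
Each month: B ← B·(1+r) − $110.00.
Month 1: interest $22.80; balance after payment $1,432.80.
Month 2: interest $21.49; balance after payment $1,344.29.
Month 3: interest $20.16; balance after payment $1,254.46.
Month 4: interest $18.82; balance after payment $1,163.27.
Month 5: interest $17.45; balance after payment $1,070.72.
Month 6: interest $16.06; balance after payment $976.78.
Month 7: interest $14.65; balance after payment $881.43.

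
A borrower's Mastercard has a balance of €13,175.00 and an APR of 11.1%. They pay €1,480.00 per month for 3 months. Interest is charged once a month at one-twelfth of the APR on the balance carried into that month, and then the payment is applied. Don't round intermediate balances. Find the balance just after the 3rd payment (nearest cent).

Monthly rate r = 11.1%/12 = 0.925% = 0.00925.
Each month: B ← B·(1+r) − €1,480.00.
Month 1: interest €121.87; balance after payment €11,816.87.
Month 2: interest €109.31; balance after payment €10,446.17.
Month 3: interest €96.63; balance after payment €9,062.80.

€9,062.80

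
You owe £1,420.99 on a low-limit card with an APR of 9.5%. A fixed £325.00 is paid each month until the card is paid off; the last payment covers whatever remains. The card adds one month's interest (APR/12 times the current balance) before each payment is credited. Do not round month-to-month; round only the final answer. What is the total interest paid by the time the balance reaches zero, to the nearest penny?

£31.21

Monthly rate r = 9.5%/12 = 0.791667% = 0.00791667.
Payoff takes n = ⌈−ln(1 − rB₀/P)/ln(1+r)⌉ = ⌈4.467⌉ = 5 payments; the last is £152.20.
Total paid = 4·£325.00 + £152.20 = £1,452.20.
Total interest = total paid − principal = £1,452.20 − £1,420.99 = £31.21.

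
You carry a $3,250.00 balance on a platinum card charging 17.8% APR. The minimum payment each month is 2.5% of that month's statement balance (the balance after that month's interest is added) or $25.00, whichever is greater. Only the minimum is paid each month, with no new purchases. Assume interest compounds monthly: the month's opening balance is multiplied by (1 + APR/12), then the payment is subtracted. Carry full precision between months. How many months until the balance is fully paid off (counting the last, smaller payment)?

Monthly rate r = 17.8%/12 = 1.48333% = 0.0148333.
While 2.5% of the post-interest balance exceeds $25.00, each month B ← (B·(1+r))·(1 − 0.025), i.e. B shrinks by the factor (1+r)·0.975 = 0.98946.
This holds for months 1–113. Entering month 114 the balance is $981.77; 2.5% of the post-interest balance is now below $25.00, so the flat $25.00 minimum applies from here.
From month 114 a fixed $25.00 at rate r clears $981.77 in 60 more payments. Total: 113 + 60 = 173 months.

173 months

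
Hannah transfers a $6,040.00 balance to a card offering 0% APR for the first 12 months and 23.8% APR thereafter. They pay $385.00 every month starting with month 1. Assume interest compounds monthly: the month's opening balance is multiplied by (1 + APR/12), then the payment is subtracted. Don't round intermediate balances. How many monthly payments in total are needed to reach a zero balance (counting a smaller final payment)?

16 payments

Promo months 1–12 at r₀ = 0%/12 = 0; months 13+ at r₁ = 23.8%/12 = 0.0198333.
After month 12 (no interest yet): B = $6,040.00 − 12·$385.00 = $1,420.00.
Then at r₁ with $385.00/mo: n₂ = −ln(1 − r₁·B/P)/ln(1+r₁) ≈ 3.87 → 4 more payments.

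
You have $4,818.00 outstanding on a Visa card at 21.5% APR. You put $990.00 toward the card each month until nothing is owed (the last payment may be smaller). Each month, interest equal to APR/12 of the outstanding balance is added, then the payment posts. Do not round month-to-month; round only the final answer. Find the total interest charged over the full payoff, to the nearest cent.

$269.19

Monthly rate r = 21.5%/12 = 1.79167% = 0.0179167.
Payoff takes n = ⌈−ln(1 − rB₀/P)/ln(1+r)⌉ = ⌈5.138⌉ = 6 payments; the last is $137.19.
Total paid = 5·$990.00 + $137.19 = $5,087.19.
Total interest = total paid − principal = $5,087.19 − $4,818.00 = $269.19.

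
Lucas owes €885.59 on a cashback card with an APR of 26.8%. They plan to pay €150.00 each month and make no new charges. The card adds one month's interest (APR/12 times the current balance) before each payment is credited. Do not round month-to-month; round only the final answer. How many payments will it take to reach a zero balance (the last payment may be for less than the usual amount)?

Monthly rate r = 26.8%/12 = 2.23333% = 0.0223333.
Recurrence: B ← B·(1+r) − €150.00.
Month 1: interest €19.78; balance after payment €755.37.
Month 2: interest €16.87; balance after payment €622.24.
Closed form: n = −ln(1 − rB₀/P)/ln(1+r) = −ln(0.86815)/ln(1.02233) ≈ 6.402, so the balance reaches zero during payment 7.

7 payments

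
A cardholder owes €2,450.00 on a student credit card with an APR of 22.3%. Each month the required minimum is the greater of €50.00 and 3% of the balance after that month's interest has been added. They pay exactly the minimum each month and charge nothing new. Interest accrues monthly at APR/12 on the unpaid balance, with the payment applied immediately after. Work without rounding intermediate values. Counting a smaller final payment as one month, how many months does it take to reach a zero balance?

Monthly rate r = 22.3%/12 = 1.85833% = 0.0185833.
While 3% of the post-interest balance exceeds €50.00, each month B ← (B·(1+r))·(1 − 0.03), i.e. B shrinks by the factor (1+r)·0.97 = 0.98803.
This holds for months 1–34. Entering month 35 the balance is €1,626.63; 3% of the post-interest balance is now below €50.00, so the flat €50.00 minimum applies from here.
From month 35 a fixed €50.00 at rate r clears €1,626.63 in 51 more payments. Total: 34 + 51 = 85 months.

85 months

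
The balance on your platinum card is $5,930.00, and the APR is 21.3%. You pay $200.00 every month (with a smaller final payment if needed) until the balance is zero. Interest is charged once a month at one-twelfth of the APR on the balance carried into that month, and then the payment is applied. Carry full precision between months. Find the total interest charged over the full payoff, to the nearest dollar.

$2,564

Monthly rate r = 21.3%/12 = 1.775% = 0.01775.
Payoff takes n = ⌈−ln(1 − rB₀/P)/ln(1+r)⌉ = ⌈42.466⌉ = 43 payments; the last is $93.58.
Total paid = 42·$200.00 + $93.58 = $8,493.58.
Total interest = total paid − principal = $8,493.58 − $5,930.00 = $2,563.58.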